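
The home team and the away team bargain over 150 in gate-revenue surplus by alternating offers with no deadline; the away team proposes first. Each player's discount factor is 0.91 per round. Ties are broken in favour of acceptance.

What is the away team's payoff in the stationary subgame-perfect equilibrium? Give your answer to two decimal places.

In a stationary SPE each proposer offers the other exactly their discounted continuation value.
If the away team keeps x when proposing and the home team keeps y when proposing, then x = 150 − 0.91y and y = 150 − 0.91x.
Solving: x = 150(1 − 0.91) / (1 − 0.91·0.91) = 13.5 / 0.1719 ≈ 78.5340.
The home team gets 150 − 78.5340 ≈ 71.4660.

78.53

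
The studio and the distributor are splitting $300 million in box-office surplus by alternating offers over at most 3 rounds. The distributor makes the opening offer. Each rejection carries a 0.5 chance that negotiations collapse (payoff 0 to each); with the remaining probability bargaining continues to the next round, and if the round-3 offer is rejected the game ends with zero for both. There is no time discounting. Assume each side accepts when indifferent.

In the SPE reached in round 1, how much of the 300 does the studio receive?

75

Round 3 (the distributor proposes): the studio will accept anything ≥ 0, so the distributor offers 0 and keeps 300.
Round 2 (the studio proposes): rejecting gives the distributor an expected 0.5 × 300 = 150, so the studio offers 150, keeping 150.
Round 1 (the distributor proposes): rejecting gives the studio an expected 0.5 × 150 = 75; the distributor offers that and keeps 225.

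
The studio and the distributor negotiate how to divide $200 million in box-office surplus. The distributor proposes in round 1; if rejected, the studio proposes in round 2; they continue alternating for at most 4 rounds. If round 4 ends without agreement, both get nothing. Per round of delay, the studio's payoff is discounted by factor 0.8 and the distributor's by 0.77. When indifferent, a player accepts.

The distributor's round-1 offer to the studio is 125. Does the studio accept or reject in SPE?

Reject

Round 4 (the studio proposes): the distributor will accept anything ≥ 0, so the studio offers 0 and keeps 200.
Round 3 (the distributor proposes): the studio can get 200 next round, worth 0.8 × 200 = 160 now, so the distributor offers 160, keeping 40.
Round 2 (the studio proposes): the distributor can get 40 next round, worth 0.77 × 40 = 30.8 now. The studio offers 30.8 and keeps 200 − 30.8 = 169.2.
So by rejecting in round 1, the studio gets 169.2 next round, worth 0.8 × 169.2 = 135.36 now.
Offer 125 < 135.36, so the studio rejects.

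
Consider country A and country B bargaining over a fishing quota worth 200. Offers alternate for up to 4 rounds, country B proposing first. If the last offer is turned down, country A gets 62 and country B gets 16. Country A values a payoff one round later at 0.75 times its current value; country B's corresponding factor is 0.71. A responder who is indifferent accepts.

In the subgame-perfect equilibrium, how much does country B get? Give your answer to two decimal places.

Round 4 (country A proposes): country B gets 16 if talks fail, so country A offers 16 and keeps 184.
Round 3 (country B proposes): country A can get 184 next round, worth 0.75 × 184 = 138 now, so country B offers 138, keeping 62.
Round 2 (country A proposes): country B can get 62 next round, worth 0.71 × 62 = 44.02 now. Country A offers 44.02 and keeps 200 − 44.02 = 155.98.
Round 1 (country B proposes): country A can get 155.98 next round, worth 0.75 × 155.98 = 116.985 now. Country B offers 116.985 and keeps 200 − 116.985 = 83.015.

83.02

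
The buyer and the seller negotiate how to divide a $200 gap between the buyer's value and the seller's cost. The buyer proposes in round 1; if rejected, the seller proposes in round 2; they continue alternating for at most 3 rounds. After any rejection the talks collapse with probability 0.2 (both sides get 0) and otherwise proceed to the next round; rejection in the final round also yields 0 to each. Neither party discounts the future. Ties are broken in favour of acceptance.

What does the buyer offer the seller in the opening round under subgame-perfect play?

32

Round 3 (the buyer proposes): rejection yields 0 for the seller; the buyer offers 0 and keeps 200.
Round 2 (the seller proposes): rejecting gives the buyer an expected 0.8 × 200 = 160. The seller offers 160 and keeps 200 − 160 = 40.
Round 1 (the buyer proposes): rejecting gives the seller an expected 0.8 × 40 = 32, so the buyer offers 32, keeping 168.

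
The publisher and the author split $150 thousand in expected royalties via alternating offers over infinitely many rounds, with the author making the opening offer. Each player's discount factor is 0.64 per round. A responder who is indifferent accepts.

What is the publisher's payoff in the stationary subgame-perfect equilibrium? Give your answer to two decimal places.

When the author proposes, the publisher accepts any offer worth at least 0.64 times what the publisher would get by proposing next round; and vice versa.
This gives x = 150 − 0.64y and y = 150 − 0.64x, where x and y are each side's share when it proposes.
Hence (1 − 0.64·0.64)x = 150(1 − 0.64), i.e. 0.5904·x = 54.
x ≈ 91.4634; the publisher's share is 150 − x ≈ 58.5366.

58.54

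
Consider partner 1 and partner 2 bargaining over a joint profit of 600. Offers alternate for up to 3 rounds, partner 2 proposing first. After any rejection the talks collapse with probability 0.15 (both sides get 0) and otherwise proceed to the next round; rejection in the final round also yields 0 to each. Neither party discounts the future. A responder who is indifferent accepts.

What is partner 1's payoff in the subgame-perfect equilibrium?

Round 3 (partner 2 proposes): rejection yields 0 for partner 1; partner 2 offers 0 and keeps 600.
Round 2 (partner 1 proposes): rejecting gives partner 2 an expected 0.85 × 600 = 510. Partner 1 offers 510 and keeps 600 − 510 = 90.
Round 1 (partner 2 proposes): rejecting gives partner 1 an expected 0.85 × 90 = 76.5, so partner 2 offers 76.5, keeping 523.5.

76.5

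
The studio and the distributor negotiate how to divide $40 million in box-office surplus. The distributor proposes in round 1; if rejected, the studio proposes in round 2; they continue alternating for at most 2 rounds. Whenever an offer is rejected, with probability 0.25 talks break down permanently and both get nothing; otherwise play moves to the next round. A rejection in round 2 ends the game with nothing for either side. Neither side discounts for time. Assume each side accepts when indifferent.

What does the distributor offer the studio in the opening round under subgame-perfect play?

Round 2 (the studio proposes): the distributor will accept anything ≥ 0, so the studio offers 0 and keeps 40.
Round 1 (the distributor proposes): rejecting gives the studio an expected 0.75 × 40 = 30, so the distributor offers 30, keeping 10.

30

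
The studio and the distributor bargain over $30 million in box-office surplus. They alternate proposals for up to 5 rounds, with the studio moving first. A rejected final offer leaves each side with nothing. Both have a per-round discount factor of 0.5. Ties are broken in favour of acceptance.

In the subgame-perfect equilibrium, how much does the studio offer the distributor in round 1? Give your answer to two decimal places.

Round 5 (the studio proposes): rejection yields 0 for the distributor; the studio offers 0 and keeps 30.
Round 4 (the distributor proposes): the studio can get 30 next round, worth 0.5 × 30 = 15 now. The distributor offers 15 and keeps 30 − 15 = 15.
Round 3 (the studio proposes): the distributor can get 15 next round, worth 0.5 × 15 = 7.5 now, so the studio offers 7.5, keeping 22.5.
Round 2 (the distributor proposes): the studio can get 22.5 next round, worth 0.5 × 22.5 = 11.25 now; the distributor offers that and keeps 18.75.
Round 1 (the studio proposes): the distributor can get 18.75 next round, worth 0.5 × 18.75 = 9.375 now, so the studio offers 9.375, keeping 20.625.

9.38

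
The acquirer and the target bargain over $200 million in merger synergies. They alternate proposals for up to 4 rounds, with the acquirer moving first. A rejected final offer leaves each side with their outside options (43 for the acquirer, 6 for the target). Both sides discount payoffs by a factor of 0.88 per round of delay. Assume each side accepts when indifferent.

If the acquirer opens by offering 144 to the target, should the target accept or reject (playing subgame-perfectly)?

Round 4 (the target proposes): the acquirer gets 43 if talks fail, so the target offers 43 and keeps 157.
Round 3 (the acquirer proposes): the target can get 157 next round, worth 0.88 × 157 = 138.16 now. The acquirer offers 138.16 and keeps 200 − 138.16 = 61.84.
Round 2 (the target proposes): the acquirer can get 61.84 next round, worth 0.88 × 61.84 = 54.4192 now, so the target offers 54.4192, keeping 145.5808.
So by rejecting in round 1, the target gets 145.5808 next round, worth 0.88 × 145.5808 = 128.111104 now.
Offer 144 ≥ 128.111104, so the target accepts.

Accept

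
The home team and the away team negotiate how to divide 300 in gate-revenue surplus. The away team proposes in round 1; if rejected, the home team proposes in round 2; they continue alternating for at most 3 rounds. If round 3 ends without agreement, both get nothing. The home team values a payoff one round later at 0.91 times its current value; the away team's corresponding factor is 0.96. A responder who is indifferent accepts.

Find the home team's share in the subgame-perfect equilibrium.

10.92

By backward induction:
Round 3 (the away team proposes): the home team will accept anything ≥ 0, so the away team offers 0 and keeps 300.
Round 2 (the home team proposes): the away team can get 300 next round, worth 0.96 × 300 = 288 now. The home team offers 288 and keeps 300 − 288 = 12.
Round 1 (the away team proposes): the home team can get 12 next round, worth 0.91 × 12 = 10.92 now. The away team offers 10.92 and keeps 300 − 10.92 = 289.08.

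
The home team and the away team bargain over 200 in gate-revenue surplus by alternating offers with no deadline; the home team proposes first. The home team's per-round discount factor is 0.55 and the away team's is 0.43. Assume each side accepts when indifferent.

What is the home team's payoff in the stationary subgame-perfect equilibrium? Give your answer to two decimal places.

149.31

Let x be the home team's share when the home team proposes and y be the away team's share when the away team proposes.
The away team accepts iff offered ≥ 0.43·y, so x = 200 − 0.43y. Symmetrically y = 200 − 0.55x.
Substituting: x = 200 − 0.43(200 − 0.55x), giving x(1 − 0.55·0.43) = 200(1 − 0.43).
So x = 200 × 0.57 / 0.7635 ≈ 149.3124, and the away team receives 200 − x ≈ 50.6876.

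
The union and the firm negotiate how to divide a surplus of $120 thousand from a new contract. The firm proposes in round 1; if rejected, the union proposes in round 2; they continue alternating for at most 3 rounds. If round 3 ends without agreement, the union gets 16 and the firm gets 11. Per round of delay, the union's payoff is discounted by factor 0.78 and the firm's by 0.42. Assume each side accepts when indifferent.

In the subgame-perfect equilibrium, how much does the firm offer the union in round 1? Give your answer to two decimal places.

59.53

Work backward from the last round.
Round 3 (the firm proposes): the union gets 16 if talks fail, so the firm offers 16 and keeps 104.
Round 2 (the union proposes): the firm can get 104 next round, worth 0.42 × 104 = 43.68 now. The union offers 43.68 and keeps 120 − 43.68 = 76.32.
Round 1 (the firm proposes): the union can get 76.32 next round, worth 0.78 × 76.32 = 59.5296 now; the firm offers that and keeps 60.4704.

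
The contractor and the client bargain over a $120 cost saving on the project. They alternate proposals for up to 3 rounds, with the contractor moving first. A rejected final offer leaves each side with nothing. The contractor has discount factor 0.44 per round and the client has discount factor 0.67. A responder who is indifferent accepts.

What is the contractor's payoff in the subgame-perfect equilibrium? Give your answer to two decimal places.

74.98

Solve by backward induction from round 3.
Round 3 (the contractor proposes): the client will accept anything ≥ 0, so the contractor offers 0 and keeps 120.
Round 2 (the client proposes): the contractor can get 120 next round, worth 0.44 × 120 = 52.8 now, so the client offers 52.8, keeping 67.2.
Round 1 (the contractor proposes): the client can get 67.2 next round, worth 0.67 × 67.2 = 45.024 now; the contractor offers that and keeps 74.976.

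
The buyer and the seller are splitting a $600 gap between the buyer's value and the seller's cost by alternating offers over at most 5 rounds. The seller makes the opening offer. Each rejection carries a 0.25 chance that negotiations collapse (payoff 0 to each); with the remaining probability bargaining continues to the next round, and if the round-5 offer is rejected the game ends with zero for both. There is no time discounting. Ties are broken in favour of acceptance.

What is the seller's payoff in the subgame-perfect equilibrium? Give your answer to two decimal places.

424.22

Round 5 (the seller proposes): rejection yields 0 for the buyer; the seller offers 0 and keeps 600.
Round 4 (the buyer proposes): rejecting gives the seller an expected 0.75 × 600 = 450. The buyer offers 450 and keeps 600 − 450 = 150.
Round 3 (the seller proposes): rejecting gives the buyer an expected 0.75 × 150 = 112.5; the seller offers that and keeps 487.5.
Round 2 (the buyer proposes): rejecting gives the seller an expected 0.75 × 487.5 = 365.625, so the buyer offers 365.625, keeping 234.375.
Round 1 (the seller proposes): rejecting gives the buyer an expected 0.75 × 234.375 = 175.78125, so the seller offers 175.78125, keeping 424.21875.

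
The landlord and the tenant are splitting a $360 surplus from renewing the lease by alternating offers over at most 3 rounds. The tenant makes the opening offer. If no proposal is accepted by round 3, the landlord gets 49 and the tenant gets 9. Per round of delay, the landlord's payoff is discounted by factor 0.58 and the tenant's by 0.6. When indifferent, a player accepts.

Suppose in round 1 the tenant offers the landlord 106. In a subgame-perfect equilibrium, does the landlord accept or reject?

Work out the landlord's continuation value if the offer is rejected.
Round 3 (the tenant proposes): the landlord gets 49 if talks fail, so the tenant offers 49 and keeps 311.
Round 2 (the landlord proposes): the tenant can get 311 next round, worth 0.6 × 311 = 186.6 now, so the landlord offers 186.6, keeping 173.4.
So by rejecting in round 1, the landlord gets 173.4 next round, worth 0.58 × 173.4 = 100.572 now.
Offer 106 ≥ 100.572, so the landlord accepts.

Accept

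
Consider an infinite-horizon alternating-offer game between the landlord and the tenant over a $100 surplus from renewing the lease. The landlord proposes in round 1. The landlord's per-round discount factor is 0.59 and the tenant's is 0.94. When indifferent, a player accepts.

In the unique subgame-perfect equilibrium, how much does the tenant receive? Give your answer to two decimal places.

In a stationary SPE each proposer offers the other exactly their discounted continuation value.
If the landlord keeps x when proposing and the tenant keeps y when proposing, then x = 100 − 0.94y and y = 100 − 0.59x.
Solving: x = 100(1 − 0.94) / (1 − 0.59·0.94) = 6 / 0.4454 ≈ 13.4710.
The tenant gets 100 − 13.4710 ≈ 86.5290.

86.53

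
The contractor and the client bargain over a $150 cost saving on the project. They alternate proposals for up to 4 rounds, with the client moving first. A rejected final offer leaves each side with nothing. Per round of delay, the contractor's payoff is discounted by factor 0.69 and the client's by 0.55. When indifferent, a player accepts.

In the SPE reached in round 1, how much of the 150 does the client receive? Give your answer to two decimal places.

By backward induction:
Round 4 (the contractor proposes): the client will accept anything ≥ 0, so the contractor offers 0 and keeps 150.
Round 3 (the client proposes): the contractor can get 150 next round, worth 0.69 × 150 = 103.5 now; the client offers that and keeps 46.5.
Round 2 (the contractor proposes): the client can get 46.5 next round, worth 0.55 × 46.5 = 25.575 now; the contractor offers that and keeps 124.425.
Round 1 (the client proposes): the contractor can get 124.425 next round, worth 0.69 × 124.425 = 85.85325 now. The client offers 85.85325 and keeps 150 − 85.85325 = 64.14675.

64.15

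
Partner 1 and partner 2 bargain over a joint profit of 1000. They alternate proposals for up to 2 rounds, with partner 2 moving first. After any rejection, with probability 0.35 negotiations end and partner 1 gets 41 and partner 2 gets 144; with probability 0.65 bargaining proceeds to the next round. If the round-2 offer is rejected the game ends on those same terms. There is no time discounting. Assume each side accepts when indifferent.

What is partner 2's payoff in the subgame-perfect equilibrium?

By backward induction:
Round 2 (partner 1 proposes): partner 2 gets 144 if talks fail, so partner 1 offers 144 and keeps 856.
Round 1 (partner 2 proposes): rejecting gives partner 1 an expected 0.65 × 856 + 0.35 × 41 = 570.75. Partner 2 offers 570.75 and keeps 1000 − 570.75 = 429.25.

429.25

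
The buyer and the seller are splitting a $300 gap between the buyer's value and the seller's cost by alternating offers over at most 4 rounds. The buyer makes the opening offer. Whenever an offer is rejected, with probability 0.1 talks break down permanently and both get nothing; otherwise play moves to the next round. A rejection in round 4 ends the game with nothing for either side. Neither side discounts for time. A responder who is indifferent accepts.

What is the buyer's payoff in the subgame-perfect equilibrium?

54.3

Round 4 (the seller proposes): rejection yields 0 for the buyer; the seller offers 0 and keeps 300.
Round 3 (the buyer proposes): rejecting gives the seller an expected 0.9 × 300 = 270; the buyer offers that and keeps 30.
Round 2 (the seller proposes): rejecting gives the buyer an expected 0.9 × 30 = 27, so the seller offers 27, keeping 273.
Round 1 (the buyer proposes): rejecting gives the seller an expected 0.9 × 273 = 245.7. The buyer offers 245.7 and keeps 300 − 245.7 = 54.3.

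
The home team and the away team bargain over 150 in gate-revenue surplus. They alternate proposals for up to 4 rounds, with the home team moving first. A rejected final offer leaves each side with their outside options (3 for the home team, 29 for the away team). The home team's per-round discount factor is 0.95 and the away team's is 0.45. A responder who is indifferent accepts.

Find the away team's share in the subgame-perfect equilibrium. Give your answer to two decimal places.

Round 4 (the away team proposes): the home team gets 3 if talks fail, so the away team offers 3 and keeps 147.
Round 3 (the home team proposes): the away team can get 147 next round, worth 0.45 × 147 = 66.15 now, so the home team offers 66.15, keeping 83.85.
Round 2 (the away team proposes): the home team can get 83.85 next round, worth 0.95 × 83.85 = 79.6575 now; the away team offers that and keeps 70.3425.
Round 1 (the home team proposes): the away team can get 70.3425 next round, worth 0.45 × 70.3425 = 31.654125 now; the home team offers that and keeps 118.345875.

31.65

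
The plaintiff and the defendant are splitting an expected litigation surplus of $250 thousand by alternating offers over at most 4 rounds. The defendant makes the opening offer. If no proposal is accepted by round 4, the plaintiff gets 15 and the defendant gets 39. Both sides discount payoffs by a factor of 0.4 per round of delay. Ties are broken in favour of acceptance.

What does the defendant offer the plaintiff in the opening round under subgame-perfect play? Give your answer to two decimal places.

73.50

Round 4 (the plaintiff proposes): the defendant gets 39 if talks fail, so the plaintiff offers 39 and keeps 211.
Round 3 (the defendant proposes): the plaintiff can get 211 next round, worth 0.4 × 211 = 84.4 now, so the defendant offers 84.4, keeping 165.6.
Round 2 (the plaintiff proposes): the defendant can get 165.6 next round, worth 0.4 × 165.6 = 66.24 now. The plaintiff offers 66.24 and keeps 250 − 66.24 = 183.76.
Round 1 (the defendant proposes): the plaintiff can get 183.76 next round, worth 0.4 × 183.76 = 73.504 now. The defendant offers 73.504 and keeps 250 − 73.504 = 176.496.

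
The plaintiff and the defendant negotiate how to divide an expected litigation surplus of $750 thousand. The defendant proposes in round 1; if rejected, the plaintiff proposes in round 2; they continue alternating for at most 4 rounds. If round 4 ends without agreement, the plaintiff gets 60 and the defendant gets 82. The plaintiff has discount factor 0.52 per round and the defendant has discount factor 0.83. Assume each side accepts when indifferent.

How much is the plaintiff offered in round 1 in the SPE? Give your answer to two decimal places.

Round 4 (the plaintiff proposes): the defendant gets 82 if talks fail, so the plaintiff offers 82 and keeps 668.
Round 3 (the defendant proposes): the plaintiff can get 668 next round, worth 0.52 × 668 = 347.36 now; the defendant offers that and keeps 402.64.
Round 2 (the plaintiff proposes): the defendant can get 402.64 next round, worth 0.83 × 402.64 = 334.1912 now. The plaintiff offers 334.1912 and keeps 750 − 334.1912 = 415.8088.
Round 1 (the defendant proposes): the plaintiff can get 415.8088 next round, worth 0.52 × 415.8088 = 216.220576 now. The defendant offers 216.220576 and keeps 750 − 216.220576 = 533.779424.

216.22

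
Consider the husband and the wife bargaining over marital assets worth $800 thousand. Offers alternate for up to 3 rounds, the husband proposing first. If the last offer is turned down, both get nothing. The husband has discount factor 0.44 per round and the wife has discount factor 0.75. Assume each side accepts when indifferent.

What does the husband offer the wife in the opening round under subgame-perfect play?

336

Round 3 (the husband proposes): rejection yields 0 for the wife; the husband offers 0 and keeps 800.
Round 2 (the wife proposes): the husband can get 800 next round, worth 0.44 × 800 = 352 now, so the wife offers 352, keeping 448.
Round 1 (the husband proposes): the wife can get 448 next round, worth 0.75 × 448 = 336 now. The husband offers 336 and keeps 800 − 336 = 464.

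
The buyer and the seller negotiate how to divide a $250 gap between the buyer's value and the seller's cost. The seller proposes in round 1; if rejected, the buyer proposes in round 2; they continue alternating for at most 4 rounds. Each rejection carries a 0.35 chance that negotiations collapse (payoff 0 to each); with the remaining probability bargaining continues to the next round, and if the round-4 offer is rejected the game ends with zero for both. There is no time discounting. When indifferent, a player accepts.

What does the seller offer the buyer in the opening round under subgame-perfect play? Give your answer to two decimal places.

125.53

Round 4 (the buyer proposes): the seller will accept anything ≥ 0, so the buyer offers 0 and keeps 250.
Round 3 (the seller proposes): rejecting gives the buyer an expected 0.65 × 250 = 162.5, so the seller offers 162.5, keeping 87.5.
Round 2 (the buyer proposes): rejecting gives the seller an expected 0.65 × 87.5 = 56.875; the buyer offers that and keeps 193.125.
Round 1 (the seller proposes): rejecting gives the buyer an expected 0.65 × 193.125 = 125.53125; the seller offers that and keeps 124.46875.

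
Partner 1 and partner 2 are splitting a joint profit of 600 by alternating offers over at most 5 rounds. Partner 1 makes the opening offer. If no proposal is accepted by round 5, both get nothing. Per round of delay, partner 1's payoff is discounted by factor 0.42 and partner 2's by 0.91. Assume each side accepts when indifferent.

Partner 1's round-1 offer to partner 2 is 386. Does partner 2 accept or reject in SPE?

Round 5 (partner 1 proposes): rejection yields 0 for partner 2; partner 1 offers 0 and keeps 600.
Round 4 (partner 2 proposes): partner 1 can get 600 next round, worth 0.42 × 600 = 252 now. Partner 2 offers 252 and keeps 600 − 252 = 348.
Round 3 (partner 1 proposes): partner 2 can get 348 next round, worth 0.91 × 348 = 316.68 now; partner 1 offers that and keeps 283.32.
Round 2 (partner 2 proposes): partner 1 can get 283.32 next round, worth 0.42 × 283.32 = 118.9944 now; partner 2 offers that and keeps 481.0056.
So by rejecting in round 1, partner 2 gets 481.0056 next round, worth 0.91 × 481.0056 = 437.715096 now.
Offer 386 < 437.715096, so partner 2 rejects.

Reject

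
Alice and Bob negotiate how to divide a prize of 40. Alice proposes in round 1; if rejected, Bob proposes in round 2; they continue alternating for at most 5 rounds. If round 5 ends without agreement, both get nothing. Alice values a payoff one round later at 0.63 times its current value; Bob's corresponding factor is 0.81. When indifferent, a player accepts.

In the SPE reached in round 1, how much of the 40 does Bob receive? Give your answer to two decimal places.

Round 5 (Alice proposes): Bob will accept anything ≥ 0, so Alice offers 0 and keeps 40.
Round 4 (Bob proposes): Alice can get 40 next round, worth 0.63 × 40 = 25.2 now, so Bob offers 25.2, keeping 14.8.
Round 3 (Alice proposes): Bob can get 14.8 next round, worth 0.81 × 14.8 = 11.988 now, so Alice offers 11.988, keeping 28.012.
Round 2 (Bob proposes): Alice can get 28.012 next round, worth 0.63 × 28.012 = 17.64756 now. Bob offers 17.64756 and keeps 40 − 17.64756 = 22.35244.
Round 1 (Alice proposes): Bob can get 22.35244 next round, worth 0.81 × 22.35244 = 18.1054764 now; Alice offers that and keeps 21.8945236.

18.11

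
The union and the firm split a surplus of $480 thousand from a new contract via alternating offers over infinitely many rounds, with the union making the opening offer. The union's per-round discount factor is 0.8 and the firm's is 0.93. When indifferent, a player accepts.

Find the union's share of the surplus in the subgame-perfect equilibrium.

131.25

When the union proposes, the firm accepts any offer worth at least 0.93 times what the firm would get by proposing next round; and vice versa.
This gives x = 480 − 0.93y and y = 480 − 0.8x, where x and y are each side's share when it proposes.
Hence (1 − 0.93·0.8)x = 480(1 − 0.93), i.e. 0.256·x = 33.6.
x = 131.25; the firm's share is 480 − x = 348.75.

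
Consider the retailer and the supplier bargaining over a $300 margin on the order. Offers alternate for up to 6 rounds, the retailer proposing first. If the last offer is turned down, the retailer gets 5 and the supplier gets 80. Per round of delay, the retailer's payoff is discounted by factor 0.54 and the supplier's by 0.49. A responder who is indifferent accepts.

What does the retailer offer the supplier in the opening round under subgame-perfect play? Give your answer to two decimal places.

Round 6 (the supplier proposes): the retailer gets 5 if talks fail, so the supplier offers 5 and keeps 295.
Round 5 (the retailer proposes): the supplier can get 295 next round, worth 0.49 × 295 = 144.55 now, so the retailer offers 144.55, keeping 155.45.
Round 4 (the supplier proposes): the retailer can get 155.45 next round, worth 0.54 × 155.45 = 83.943 now. The supplier offers 83.943 and keeps 300 − 83.943 = 216.057.
Round 3 (the retailer proposes): the supplier can get 216.057 next round, worth 0.49 × 216.057 = 105.86793 now. The retailer offers 105.86793 and keeps 300 − 105.86793 = 194.13207.
Round 2 (the supplier proposes): the retailer can get 194.13207 next round, worth 0.54 × 194.13207 = 104.8313178 now. The supplier offers 104.8313178 and keeps 300 − 104.8313178 = 195.1686822.
Round 1 (the retailer proposes): the supplier can get 195.1686822 next round, worth 0.49 × 195.1686822 = 95.632654278 now. The retailer offers 95.632654278 and keeps 300 − 95.632654278 = 204.367345722.

95.63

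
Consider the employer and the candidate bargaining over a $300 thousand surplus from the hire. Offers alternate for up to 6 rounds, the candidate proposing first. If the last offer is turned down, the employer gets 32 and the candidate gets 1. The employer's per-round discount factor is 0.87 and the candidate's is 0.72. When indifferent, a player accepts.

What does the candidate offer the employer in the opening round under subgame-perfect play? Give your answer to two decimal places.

Round 6 (the employer proposes): the candidate gets 1 if talks fail, so the employer offers 1 and keeps 299.
Round 5 (the candidate proposes): the employer can get 299 next round, worth 0.87 × 299 = 260.13 now, so the candidate offers 260.13, keeping 39.87.
Round 4 (the employer proposes): the candidate can get 39.87 next round, worth 0.72 × 39.87 = 28.7064 now, so the employer offers 28.7064, keeping 271.2936.
Round 3 (the candidate proposes): the employer can get 271.2936 next round, worth 0.87 × 271.2936 = 236.025432 now. The candidate offers 236.025432 and keeps 300 − 236.025432 = 63.974568.
Round 2 (the employer proposes): the candidate can get 63.974568 next round, worth 0.72 × 63.974568 = 46.06168896 now; the employer offers that and keeps 253.93831104.
Round 1 (the candidate proposes): the employer can get 253.93831104 next round, worth 0.87 × 253.93831104 = 220.9263306048 now; the candidate offers that and keeps 79.0736693952.

220.93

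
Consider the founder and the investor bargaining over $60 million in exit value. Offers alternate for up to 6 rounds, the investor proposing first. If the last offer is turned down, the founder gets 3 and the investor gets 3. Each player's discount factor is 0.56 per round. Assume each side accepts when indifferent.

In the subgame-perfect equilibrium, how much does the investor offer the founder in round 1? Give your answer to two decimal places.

22.56

Round 6 (the founder proposes): the investor gets 3 if talks fail, so the founder offers 3 and keeps 57.
Round 5 (the investor proposes): the founder can get 57 next round, worth 0.56 × 57 = 31.92 now, so the investor offers 31.92, keeping 28.08.
Round 4 (the founder proposes): the investor can get 28.08 next round, worth 0.56 × 28.08 = 15.7248 now; the founder offers that and keeps 44.2752.
Round 3 (the investor proposes): the founder can get 44.2752 next round, worth 0.56 × 44.2752 = 24.794112 now. The investor offers 24.794112 and keeps 60 − 24.794112 = 35.205888.
Round 2 (the founder proposes): the investor can get 35.205888 next round, worth 0.56 × 35.205888 = 19.71529728 now. The founder offers 19.71529728 and keeps 60 − 19.71529728 = 40.28470272.
Round 1 (the investor proposes): the founder can get 40.28470272 next round, worth 0.56 × 40.28470272 = 22.5594335232 now, so the investor offers 22.5594335232, keeping 37.4405664768.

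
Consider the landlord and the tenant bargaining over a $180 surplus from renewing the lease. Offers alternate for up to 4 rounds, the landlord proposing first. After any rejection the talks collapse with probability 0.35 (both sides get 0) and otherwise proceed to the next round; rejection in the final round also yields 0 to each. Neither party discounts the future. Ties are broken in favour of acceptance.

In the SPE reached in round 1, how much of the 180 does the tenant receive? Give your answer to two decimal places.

90.38

Round 4 (the tenant proposes): the landlord will accept anything ≥ 0, so the tenant offers 0 and keeps 180.
Round 3 (the landlord proposes): rejecting gives the tenant an expected 0.65 × 180 = 117. The landlord offers 117 and keeps 180 − 117 = 63.
Round 2 (the tenant proposes): rejecting gives the landlord an expected 0.65 × 63 = 40.95; the tenant offers that and keeps 139.05.
Round 1 (the landlord proposes): rejecting gives the tenant an expected 0.65 × 139.05 = 90.3825; the landlord offers that and keeps 89.6175.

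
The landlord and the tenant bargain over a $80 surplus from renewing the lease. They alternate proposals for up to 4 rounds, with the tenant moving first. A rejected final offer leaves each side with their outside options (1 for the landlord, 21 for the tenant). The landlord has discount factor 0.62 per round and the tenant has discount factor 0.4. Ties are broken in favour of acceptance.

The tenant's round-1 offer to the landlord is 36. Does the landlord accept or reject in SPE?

Round 4 (the landlord proposes): the tenant gets 21 if talks fail, so the landlord offers 21 and keeps 59.
Round 3 (the tenant proposes): the landlord can get 59 next round, worth 0.62 × 59 = 36.58 now, so the tenant offers 36.58, keeping 43.42.
Round 2 (the landlord proposes): the tenant can get 43.42 next round, worth 0.4 × 43.42 = 17.368 now. The landlord offers 17.368 and keeps 80 − 17.368 = 62.632.
So by rejecting in round 1, the landlord gets 62.632 next round, worth 0.62 × 62.632 = 38.83184 now.
Offer 36 < 38.83184, so the landlord rejects.

Reject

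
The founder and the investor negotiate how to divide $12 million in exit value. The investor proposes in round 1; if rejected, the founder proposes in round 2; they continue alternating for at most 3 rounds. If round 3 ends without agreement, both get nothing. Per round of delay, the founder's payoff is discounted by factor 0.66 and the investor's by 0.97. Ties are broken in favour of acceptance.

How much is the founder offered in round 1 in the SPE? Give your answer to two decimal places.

0.24

Round 3 (the investor proposes): the founder will accept anything ≥ 0, so the investor offers 0 and keeps 12.
Round 2 (the founder proposes): the investor can get 12 next round, worth 0.97 × 12 = 11.64 now; the founder offers that and keeps 0.36.
Round 1 (the investor proposes): the founder can get 0.36 next round, worth 0.66 × 0.36 = 0.2376 now; the investor offers that and keeps 11.7624.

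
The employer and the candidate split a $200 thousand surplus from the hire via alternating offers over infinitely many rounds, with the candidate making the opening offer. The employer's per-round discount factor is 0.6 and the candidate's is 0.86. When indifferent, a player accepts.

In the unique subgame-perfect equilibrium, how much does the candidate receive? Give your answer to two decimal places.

When the candidate proposes, the employer accepts any offer worth at least 0.6 times what the employer would get by proposing next round; and vice versa.
This gives x = 200 − 0.6y and y = 200 − 0.86x, where x and y are each side's share when it proposes.
Hence (1 − 0.6·0.86)x = 200(1 − 0.6), i.e. 0.484·x = 80.
x ≈ 165.2893; the employer's share is 200 − x ≈ 34.7107.

165.29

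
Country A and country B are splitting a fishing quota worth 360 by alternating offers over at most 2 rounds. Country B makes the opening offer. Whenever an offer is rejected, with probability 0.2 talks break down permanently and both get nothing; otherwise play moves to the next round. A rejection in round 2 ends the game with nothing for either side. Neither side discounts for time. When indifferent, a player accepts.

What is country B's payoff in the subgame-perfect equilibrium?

By backward induction:
Round 2 (country A proposes): rejection yields 0 for country B; country A offers 0 and keeps 360.
Round 1 (country B proposes): rejecting gives country A an expected 0.8 × 360 = 288. Country B offers 288 and keeps 360 − 288 = 72.

72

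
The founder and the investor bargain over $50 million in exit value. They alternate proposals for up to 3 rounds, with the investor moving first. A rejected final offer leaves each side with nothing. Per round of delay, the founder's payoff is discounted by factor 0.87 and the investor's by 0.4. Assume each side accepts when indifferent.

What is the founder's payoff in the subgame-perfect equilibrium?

26.1

Work backward from the last round.
Round 3 (the investor proposes): rejection yields 0 for the founder; the investor offers 0 and keeps 50.
Round 2 (the founder proposes): the investor can get 50 next round, worth 0.4 × 50 = 20 now. The founder offers 20 and keeps 50 − 20 = 30.
Round 1 (the investor proposes): the founder can get 30 next round, worth 0.87 × 30 = 26.1 now; the investor offers that and keeps 23.9.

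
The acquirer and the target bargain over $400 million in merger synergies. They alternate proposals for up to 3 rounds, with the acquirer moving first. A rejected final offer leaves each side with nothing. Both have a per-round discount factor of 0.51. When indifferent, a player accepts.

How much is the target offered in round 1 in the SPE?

Solve by backward induction from round 3.
Round 3 (the acquirer proposes): rejection yields 0 for the target; the acquirer offers 0 and keeps 400.
Round 2 (the target proposes): the acquirer can get 400 next round, worth 0.51 × 400 = 204 now; the target offers that and keeps 196.
Round 1 (the acquirer proposes): the target can get 196 next round, worth 0.51 × 196 = 99.96 now; the acquirer offers that and keeps 300.04.

99.96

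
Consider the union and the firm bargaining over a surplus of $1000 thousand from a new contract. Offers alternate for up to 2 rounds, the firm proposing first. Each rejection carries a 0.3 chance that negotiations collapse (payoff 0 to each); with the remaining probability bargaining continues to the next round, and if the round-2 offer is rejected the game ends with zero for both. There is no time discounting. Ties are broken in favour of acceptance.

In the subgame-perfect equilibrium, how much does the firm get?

300

Round 2 (the union proposes): the firm will accept anything ≥ 0, so the union offers 0 and keeps 1000.
Round 1 (the firm proposes): rejecting gives the union an expected 0.7 × 1000 = 700. The firm offers 700 and keeps 1000 − 700 = 300.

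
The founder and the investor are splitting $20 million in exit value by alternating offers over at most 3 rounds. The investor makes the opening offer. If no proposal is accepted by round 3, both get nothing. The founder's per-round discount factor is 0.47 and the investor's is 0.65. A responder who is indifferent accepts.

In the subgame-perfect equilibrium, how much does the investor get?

16.71

Solve by backward induction from round 3.
Round 3 (the investor proposes): rejection yields 0 for the founder; the investor offers 0 and keeps 20.
Round 2 (the founder proposes): the investor can get 20 next round, worth 0.65 × 20 = 13 now. The founder offers 13 and keeps 20 − 13 = 7.
Round 1 (the investor proposes): the founder can get 7 next round, worth 0.47 × 7 = 3.29 now, so the investor offers 3.29, keeping 16.71.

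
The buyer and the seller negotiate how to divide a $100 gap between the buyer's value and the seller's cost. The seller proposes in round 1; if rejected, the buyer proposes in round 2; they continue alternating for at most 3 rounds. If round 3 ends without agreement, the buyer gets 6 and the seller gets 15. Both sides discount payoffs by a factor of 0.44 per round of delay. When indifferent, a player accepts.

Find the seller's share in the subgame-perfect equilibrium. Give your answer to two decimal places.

74.20

Round 3 (the seller proposes): the buyer gets 6 if talks fail, so the seller offers 6 and keeps 94.
Round 2 (the buyer proposes): the seller can get 94 next round, worth 0.44 × 94 = 41.36 now; the buyer offers that and keeps 58.64.
Round 1 (the seller proposes): the buyer can get 58.64 next round, worth 0.44 × 58.64 = 25.8016 now. The seller offers 25.8016 and keeps 100 − 25.8016 = 74.1984.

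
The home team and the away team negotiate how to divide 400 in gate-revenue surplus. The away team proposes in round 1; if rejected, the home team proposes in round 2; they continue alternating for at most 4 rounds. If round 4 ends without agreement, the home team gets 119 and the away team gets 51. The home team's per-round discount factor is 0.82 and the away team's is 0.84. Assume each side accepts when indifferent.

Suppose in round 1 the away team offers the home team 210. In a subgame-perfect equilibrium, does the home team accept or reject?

Reject

Work out the home team's continuation value if the offer is rejected.
Round 4 (the home team proposes): the away team gets 51 if talks fail, so the home team offers 51 and keeps 349.
Round 3 (the away team proposes): the home team can get 349 next round, worth 0.82 × 349 = 286.18 now; the away team offers that and keeps 113.82.
Round 2 (the home team proposes): the away team can get 113.82 next round, worth 0.84 × 113.82 = 95.6088 now, so the home team offers 95.6088, keeping 304.3912.
So by rejecting in round 1, the home team gets 304.3912 next round, worth 0.82 × 304.3912 = 249.600784 now.
Offer 210 < 249.600784, so the home team rejects.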